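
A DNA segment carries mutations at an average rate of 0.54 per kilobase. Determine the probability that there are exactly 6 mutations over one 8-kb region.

0.1201

Over the interval, μ = 0.54 × 8 = 4.32 (an 8-kb region = 8 kilobases).
P(N = 6) = e^(−μ) μ^6/6! = e^(−4.32) · 4.32^6/720 ≈ 0.1201.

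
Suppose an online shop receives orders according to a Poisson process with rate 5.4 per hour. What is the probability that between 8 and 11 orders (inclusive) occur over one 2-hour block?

Over the interval, μ = 5.4 × 2 = 10.8 (a 2-hour block = 2 hours).
P(8 ≤ N ≤ 11) = Σ_{j=8}^{11} e^(−10.8) · 10.8^j/j! ≈ 0.4465.

0.4465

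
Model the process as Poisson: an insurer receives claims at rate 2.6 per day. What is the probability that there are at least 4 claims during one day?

0.2640

With mean μ = 2.6 per day,
P(N ≥ 4) = 1 − P(N ≤ 3) = 1 − Σ_{j=0}^{3} e^(−μ) μ^j/j! ≈ 0.2640.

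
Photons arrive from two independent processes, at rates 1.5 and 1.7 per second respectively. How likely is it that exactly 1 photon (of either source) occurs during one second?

0.1304

Independent Poisson processes superpose: combined rate λ = 1.5 + 1.7 = 3.2 per second.
So μ = 3.2.
P(N = 1) = e^(−3.2) · 3.2^1/1! ≈ 0.1304.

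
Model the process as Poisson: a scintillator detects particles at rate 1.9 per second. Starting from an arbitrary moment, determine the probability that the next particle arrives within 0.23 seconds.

Inter-arrival times are exponential with rate λ = 1.9 per second.
P(T ≤ 0.23) = 1 − e^(−λt) = 1 − e^(−1.9 × 0.23) = 1 − e^(−0.437) ≈ 0.3540.

0.3540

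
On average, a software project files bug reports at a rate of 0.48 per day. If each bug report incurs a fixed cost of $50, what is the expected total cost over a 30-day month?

$720

E[N] = 0.48 × 30 = 14.4 (a 30-day month = 30 days); E[cost] = 14.4 × $50 = $720.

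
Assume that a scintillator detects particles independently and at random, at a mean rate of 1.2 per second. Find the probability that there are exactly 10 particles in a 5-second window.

0.0413

Over the interval, μ = 1.2 × 5 = 6 (a 5-second window = 5 seconds).
P(N = 10) = e^(−μ) μ^10/10! = e^(−6) · 6^10/3628800 ≈ 0.0413.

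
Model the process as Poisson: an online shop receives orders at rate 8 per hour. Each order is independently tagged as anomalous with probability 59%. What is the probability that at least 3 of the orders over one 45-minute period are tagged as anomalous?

Thinning: the orders that are tagged as anomalous themselves form a Poisson process with rate 0.59 × 8 = 4.72 per hour.
Over the interval, μ = 4.72 × 0.75 = 3.54 (a 45-minute period = 0.75 hours).
P(N ≥ 3) = 1 − P(N ≤ 2) ≈ 0.6865.

0.6865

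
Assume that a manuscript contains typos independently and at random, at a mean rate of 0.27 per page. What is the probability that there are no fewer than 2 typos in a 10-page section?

0.7513

Over the interval, μ = 0.27 × 10 = 2.7 (a 10-page section = 10 pages).
P(N ≥ 2) = 1 − P(N ≤ 1) = 1 − Σ_{j=0}^{1} e^(−μ) μ^j/j! ≈ 0.7513.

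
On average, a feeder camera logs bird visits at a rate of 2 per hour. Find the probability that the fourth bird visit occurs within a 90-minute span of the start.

0.3528

Over the interval, μ = 2 × 1.5 = 3 (a 90-minute span = 1.5 hours).
The fourth arrival falls in the interval iff at least 4 events occur there: P(S_4 ≤ t) = P(N ≥ 4) = 1 − P(N ≤ 3) ≈ 0.3528.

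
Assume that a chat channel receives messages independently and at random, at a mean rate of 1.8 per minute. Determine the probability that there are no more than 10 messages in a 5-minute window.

0.7060

Over the interval, μ = 1.8 × 5 = 9 (a 5-minute window = 5 minutes).
P(N ≤ 10) = Σ_{j=0}^{10} e^(−μ) μ^j/j! ≈ 0.7060.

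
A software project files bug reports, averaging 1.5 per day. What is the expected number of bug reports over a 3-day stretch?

E[N] = λt = 1.5 × 3 = 4.5 (a 3-day stretch = 3 days).

4.5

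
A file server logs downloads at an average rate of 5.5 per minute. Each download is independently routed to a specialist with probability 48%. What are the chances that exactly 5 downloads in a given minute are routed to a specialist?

Thinning: the downloads that are routed to a specialist themselves form a Poisson process with rate 0.48 × 5.5 = 2.64 per minute.
So μ = 2.64.
P(N = 5) = e^(−2.64) · 2.64^5/5! ≈ 0.0763.

0.0763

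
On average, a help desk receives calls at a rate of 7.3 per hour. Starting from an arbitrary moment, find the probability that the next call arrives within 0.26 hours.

0.8501

Inter-arrival times are exponential with rate λ = 7.3 per hour.
P(T ≤ 0.26) = 1 − e^(−λt) = 1 − e^(−7.3 × 0.26) = 1 − e^(−1.898) ≈ 0.8501.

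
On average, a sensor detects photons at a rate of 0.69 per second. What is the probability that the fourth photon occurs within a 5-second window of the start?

Over the interval, μ = 0.69 × 5 = 3.45 (a 5-second window = 5 seconds).
The fourth arrival falls in the interval iff at least 4 events occur there: P(S_4 ≤ t) = P(N ≥ 4) = 1 − P(N ≤ 3) ≈ 0.4525.

0.4525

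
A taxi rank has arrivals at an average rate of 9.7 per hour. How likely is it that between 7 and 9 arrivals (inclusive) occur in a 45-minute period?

0.3920

Over the interval, μ = 9.7 × 0.75 = 7.275 (a 45-minute period = 0.75 hours).
P(7 ≤ N ≤ 9) = Σ_{j=7}^{9} e^(−7.275) · 7.275^j/j! ≈ 0.3920.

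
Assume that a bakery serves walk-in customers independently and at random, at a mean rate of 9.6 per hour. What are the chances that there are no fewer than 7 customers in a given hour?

0.8426

With mean μ = 9.6 per hour,
P(N ≥ 7) = 1 − P(N ≤ 6) = 1 − Σ_{j=0}^{6} e^(−μ) μ^j/j! ≈ 0.8426.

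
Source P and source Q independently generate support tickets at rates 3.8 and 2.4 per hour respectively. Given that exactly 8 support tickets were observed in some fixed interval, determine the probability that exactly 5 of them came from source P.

0.2809

Given the total, each event is independently from source P with probability p = λ_P/(λ_P+λ_Q) = 3.8/6.2 ≈ 0.6129.
So K ~ Binomial(8, 3.8/6.2): P(K = 5) = C(8,5) · (3.8/6.2)^5 · (2.4/6.2)^3 ≈ 0.2809.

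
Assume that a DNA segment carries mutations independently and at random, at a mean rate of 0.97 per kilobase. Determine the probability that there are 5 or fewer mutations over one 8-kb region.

0.2142

Over the interval, μ = 0.97 × 8 = 7.76 (an 8-kb region = 8 kilobases).
P(N ≤ 5) = Σ_{j=0}^{5} e^(−μ) μ^j/j! ≈ 0.2142.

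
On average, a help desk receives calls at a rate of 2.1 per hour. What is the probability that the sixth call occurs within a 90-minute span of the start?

0.0998

Over the interval, μ = 2.1 × 1.5 = 3.15 (a 90-minute span = 1.5 hours).
The sixth arrival falls in the interval iff at least 6 events occur there: P(S_6 ≤ t) = P(N ≥ 6) = 1 − P(N ≤ 5) ≈ 0.0998.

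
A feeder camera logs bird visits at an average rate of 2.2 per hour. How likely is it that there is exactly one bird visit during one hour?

With mean μ = 2.2 per hour,
P(N = 1) = e^(−μ) μ^1/1! = e^(−2.2) · 2.2^1/1 ≈ 0.2438.

0.2438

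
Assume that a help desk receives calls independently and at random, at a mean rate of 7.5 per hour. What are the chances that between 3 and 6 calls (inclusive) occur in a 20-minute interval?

0.4420

Over the interval, μ = 7.5 × 1/3 = 2.5 (a 20-minute interval = 1/3 hours).
P(3 ≤ N ≤ 6) = Σ_{j=3}^{6} e^(−2.5) · 2.5^j/j! ≈ 0.4420.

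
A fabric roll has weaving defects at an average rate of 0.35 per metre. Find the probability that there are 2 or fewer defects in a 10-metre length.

Over the interval, μ = 0.35 × 10 = 3.5 (a 10-metre length = 10 metres).
P(N ≤ 2) = Σ_{j=0}^{2} e^(−μ) μ^j/j! ≈ 0.3208.

0.3208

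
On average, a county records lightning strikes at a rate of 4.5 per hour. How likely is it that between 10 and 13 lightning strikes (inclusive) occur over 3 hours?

0.3830

Over the interval, μ = 4.5 × 3 = 13.5 (3 hours).
P(10 ≤ N ≤ 13) = Σ_{j=10}^{13} e^(−13.5) · 13.5^j/j! ≈ 0.3830.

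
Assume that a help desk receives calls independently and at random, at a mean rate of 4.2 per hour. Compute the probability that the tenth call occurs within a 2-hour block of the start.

0.3341

Over the interval, μ = 4.2 × 2 = 8.4 (a 2-hour block = 2 hours).
The tenth arrival falls in the interval iff at least 10 events occur there: P(S_10 ≤ t) = P(N ≥ 10) = 1 − P(N ≤ 9) ≈ 0.3341.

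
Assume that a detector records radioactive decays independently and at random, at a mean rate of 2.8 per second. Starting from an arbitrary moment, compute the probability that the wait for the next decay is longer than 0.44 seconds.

The wait for the next event is exponential with rate λ = 2.8 per second.
P(T > 0.44) = e^(−λt) = e^(−2.8 × 0.44) = e^(−1.232) ≈ 0.2917.

0.2917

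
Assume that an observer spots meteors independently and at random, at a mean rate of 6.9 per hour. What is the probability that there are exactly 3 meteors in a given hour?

0.0552

With mean μ = 6.9 per hour,
P(N = 3) = e^(−μ) μ^3/3! = e^(−6.9) · 6.9^3/6 ≈ 0.0552.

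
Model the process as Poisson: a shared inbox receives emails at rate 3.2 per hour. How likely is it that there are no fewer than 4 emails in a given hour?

With mean μ = 3.2 per hour,
P(N ≥ 4) = 1 − P(N ≤ 3) = 1 − Σ_{j=0}^{3} e^(−μ) μ^j/j! ≈ 0.3975.

0.3975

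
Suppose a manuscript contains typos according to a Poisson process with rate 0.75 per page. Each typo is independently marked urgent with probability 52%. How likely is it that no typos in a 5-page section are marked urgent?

Thinning: the typos that are marked urgent themselves form a Poisson process with rate 0.52 × 0.75 = 0.39 per page.
Over the interval, μ = 0.39 × 5 = 1.95 (a 5-page section = 5 pages).
P(N = 0) = e^(−1.95) · 1.95^0/0! ≈ 0.1423.

0.1423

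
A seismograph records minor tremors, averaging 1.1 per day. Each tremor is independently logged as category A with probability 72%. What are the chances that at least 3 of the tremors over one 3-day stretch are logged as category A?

0.4240

Thinning: the tremors that are logged as category A themselves form a Poisson process with rate 0.72 × 1.1 = 0.792 per day.
Over the interval, μ = 0.792 × 3 = 2.376 (a 3-day stretch = 3 days).
P(N ≥ 3) = 1 − P(N ≤ 2) ≈ 0.4240.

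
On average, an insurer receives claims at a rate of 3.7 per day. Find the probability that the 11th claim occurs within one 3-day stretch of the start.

Over the interval, μ = 3.7 × 3 = 11.1 (a 3-day stretch = 3 days).
The 11th arrival falls in the interval iff at least 11 events occur there: P(S_11 ≤ t) = P(N ≥ 11) = 1 − P(N ≤ 10) ≈ 0.5520.

0.5520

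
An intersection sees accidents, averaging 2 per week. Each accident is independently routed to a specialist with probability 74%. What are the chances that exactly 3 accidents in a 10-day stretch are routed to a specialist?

0.1902

Thinning: the accidents that are routed to a specialist themselves form a Poisson process with rate 0.74 × 2 = 1.48 per week.
Over the interval, μ = 1.48 × 10/7 ≈ 2.11429 (a 10-day stretch = 10/7 weeks).
P(N = 3) = e^(−2.11429) · 2.11429^3/3! ≈ 0.1902.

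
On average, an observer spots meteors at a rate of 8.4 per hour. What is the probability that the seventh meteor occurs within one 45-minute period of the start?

0.4418

Over the interval, μ = 8.4 × 0.75 = 6.3 (a 45-minute period = 0.75 hours).
The seventh arrival falls in the interval iff at least 7 events occur there: P(S_7 ≤ t) = P(N ≥ 7) = 1 − P(N ≤ 6) ≈ 0.4418.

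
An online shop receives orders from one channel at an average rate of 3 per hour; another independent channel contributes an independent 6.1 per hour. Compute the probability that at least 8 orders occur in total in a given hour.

Independent Poisson processes superpose: combined rate λ = 3 + 6.1 = 9.1 per hour.
So μ = 9.1.
P(N ≥ 8) = 1 − P(N ≤ 7) ≈ 0.6877.

0.6877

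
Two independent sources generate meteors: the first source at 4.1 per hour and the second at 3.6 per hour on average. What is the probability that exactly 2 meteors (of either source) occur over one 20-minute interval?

Independent Poisson processes superpose: combined rate λ = 4.1 + 3.6 = 7.7 per hour.
Over the interval, μ = 7.7 × 1/3 ≈ 2.56667 (a 20-minute interval = 1/3 hours).
P(N = 2) = e^(−2.56667) · 2.56667^2/2! ≈ 0.2529.

0.2529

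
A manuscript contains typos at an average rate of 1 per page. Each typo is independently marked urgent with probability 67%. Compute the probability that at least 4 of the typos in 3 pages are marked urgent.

Thinning: the typos that are marked urgent themselves form a Poisson process with rate 0.67 × 1 = 0.67 per page.
Over the interval, μ = 0.67 × 3 = 2.01 (3 pages).
P(N ≥ 4) = 1 − P(N ≤ 3) ≈ 0.1447.

0.1447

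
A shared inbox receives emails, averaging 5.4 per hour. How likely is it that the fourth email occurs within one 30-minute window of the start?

0.2859

Over the interval, μ = 5.4 × 0.5 = 2.7 (a 30-minute window = 0.5 hours).
The fourth arrival falls in the interval iff at least 4 events occur there: P(S_4 ≤ t) = P(N ≥ 4) = 1 − P(N ≤ 3) ≈ 0.2859.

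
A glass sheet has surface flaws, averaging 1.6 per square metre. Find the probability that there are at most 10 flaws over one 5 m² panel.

0.8159

Over the interval, μ = 1.6 × 5 = 8 (a 5 m² panel = 5 square metres).
P(N ≤ 10) = Σ_{j=0}^{10} e^(−μ) μ^j/j! ≈ 0.8159.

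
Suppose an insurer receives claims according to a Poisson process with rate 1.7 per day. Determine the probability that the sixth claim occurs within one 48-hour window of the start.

0.1295

Over the interval, μ = 1.7 × 2 = 3.4 (a 48-hour window = 2 days).
The sixth arrival falls in the interval iff at least 6 events occur there: P(S_6 ≤ t) = P(N ≥ 6) = 1 − P(N ≤ 5) ≈ 0.1295.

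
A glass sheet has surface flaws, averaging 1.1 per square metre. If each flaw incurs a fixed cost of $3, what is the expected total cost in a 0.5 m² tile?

$1.65

E[N] = 1.1 × 0.5 = 0.55 (a 0.5 m² tile = 0.5 square metres); E[cost] = 0.55 × $3 = $1.65.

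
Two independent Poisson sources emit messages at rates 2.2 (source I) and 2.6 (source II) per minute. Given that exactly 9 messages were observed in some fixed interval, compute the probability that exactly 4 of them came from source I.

0.2593

Given the total, each event is independently from source I with probability p = λ_I/(λ_I+λ_II) = 2.2/4.8 ≈ 0.4583.
So K ~ Binomial(9, 2.2/4.8): P(K = 4) = C(9,4) · (2.2/4.8)^4 · (2.6/4.8)^5 ≈ 0.2593.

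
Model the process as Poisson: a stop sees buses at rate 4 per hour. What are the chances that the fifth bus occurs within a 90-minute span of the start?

Over the interval, μ = 4 × 1.5 = 6 (a 90-minute span = 1.5 hours).
The fifth arrival falls in the interval iff at least 5 events occur there: P(S_5 ≤ t) = P(N ≥ 5) = 1 − P(N ≤ 4) ≈ 0.7149.

0.7149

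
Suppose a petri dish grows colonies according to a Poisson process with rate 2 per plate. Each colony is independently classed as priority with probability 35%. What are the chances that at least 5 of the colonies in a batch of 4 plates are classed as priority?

0.1523

Thinning: the colonies that are classed as priority themselves form a Poisson process with rate 0.35 × 2 = 0.7 per plate.
Over the interval, μ = 0.7 × 4 = 2.8 (a batch of 4 plates = 4 plates).
P(N ≥ 5) = 1 − P(N ≤ 4) ≈ 0.1523.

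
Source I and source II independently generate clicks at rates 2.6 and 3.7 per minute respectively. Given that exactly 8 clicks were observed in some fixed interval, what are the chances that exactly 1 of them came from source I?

Given the total, each event is independently from source I with probability p = λ_I/(λ_I+λ_II) = 2.6/6.3 ≈ 0.4127.
So K ~ Binomial(8, 2.6/6.3): P(K = 1) = C(8,1) · (2.6/6.3)^1 · (3.7/6.3)^7 ≈ 0.0796.

0.0796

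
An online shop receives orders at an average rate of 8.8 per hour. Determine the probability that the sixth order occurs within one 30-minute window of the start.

Over the interval, μ = 8.8 × 0.5 = 4.4 (a 30-minute window = 0.5 hours).
The sixth arrival falls in the interval iff at least 6 events occur there: P(S_6 ≤ t) = P(N ≥ 6) = 1 − P(N ≤ 5) ≈ 0.2801.

0.2801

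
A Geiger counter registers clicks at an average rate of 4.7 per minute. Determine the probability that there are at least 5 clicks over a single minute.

0.5054

With mean μ = 4.7 per minute,
P(N ≥ 5) = 1 − P(N ≤ 4) = 1 − Σ_{j=0}^{4} e^(−μ) μ^j/j! ≈ 0.5054.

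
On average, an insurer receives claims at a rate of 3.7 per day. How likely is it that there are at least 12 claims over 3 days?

0.4327

Over the interval, μ = 3.7 × 3 = 11.1 (3 days).
P(N ≥ 12) = 1 − P(N ≤ 11) = 1 − Σ_{j=0}^{11} e^(−μ) μ^j/j! ≈ 0.4327.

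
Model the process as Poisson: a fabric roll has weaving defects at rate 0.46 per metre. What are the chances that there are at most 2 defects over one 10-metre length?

0.1626

Over the interval, μ = 0.46 × 10 = 4.6 (a 10-metre length = 10 metres).
P(N ≤ 2) = Σ_{j=0}^{2} e^(−μ) μ^j/j! ≈ 0.1626.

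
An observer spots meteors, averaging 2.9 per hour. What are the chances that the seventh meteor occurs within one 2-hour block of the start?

Over the interval, μ = 2.9 × 2 = 5.8 (a 2-hour block = 2 hours).
The seventh arrival falls in the interval iff at least 7 events occur there: P(S_7 ≤ t) = P(N ≥ 7) = 1 − P(N ≤ 6) ≈ 0.3616.

0.3616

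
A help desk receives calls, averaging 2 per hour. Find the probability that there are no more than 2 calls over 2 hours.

0.2381

Over the interval, μ = 2 × 2 = 4 (2 hours).
P(N ≤ 2) = Σ_{j=0}^{2} e^(−μ) μ^j/j! ≈ 0.2381.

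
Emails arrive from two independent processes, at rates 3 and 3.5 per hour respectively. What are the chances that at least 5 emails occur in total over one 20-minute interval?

0.0689

Independent Poisson processes superpose: combined rate λ = 3 + 3.5 = 6.5 per hour.
Over the interval, μ = 6.5 × 1/3 ≈ 2.16667 (a 20-minute interval = 1/3 hours).
P(N ≥ 5) = 1 − P(N ≤ 4) ≈ 0.0689.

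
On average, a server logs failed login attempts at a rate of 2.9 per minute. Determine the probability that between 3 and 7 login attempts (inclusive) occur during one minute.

0.5442

With mean μ = 2.9 per minute,
P(3 ≤ N ≤ 7) = Σ_{j=3}^{7} e^(−2.9) · 2.9^j/j! ≈ 0.5442.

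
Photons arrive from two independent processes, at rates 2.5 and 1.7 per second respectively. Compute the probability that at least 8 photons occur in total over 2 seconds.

0.6013

Independent Poisson processes superpose: combined rate λ = 2.5 + 1.7 = 4.2 per second.
Over the interval, μ = 4.2 × 2 = 8.4 (2 seconds).
P(N ≥ 8) = 1 − P(N ≤ 7) ≈ 0.6013.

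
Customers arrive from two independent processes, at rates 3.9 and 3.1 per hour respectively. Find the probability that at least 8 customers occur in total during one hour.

0.4013

Independent Poisson processes superpose: combined rate λ = 3.9 + 3.1 = 7 per hour.
So μ = 7.
P(N ≥ 8) = 1 − P(N ≤ 7) ≈ 0.4013.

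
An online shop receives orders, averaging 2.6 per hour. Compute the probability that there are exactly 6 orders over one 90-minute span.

0.0989

Over the interval, μ = 2.6 × 1.5 = 3.9 (a 90-minute span = 1.5 hours).
P(N = 6) = e^(−μ) μ^6/6! = e^(−3.9) · 3.9^6/720 ≈ 0.0989.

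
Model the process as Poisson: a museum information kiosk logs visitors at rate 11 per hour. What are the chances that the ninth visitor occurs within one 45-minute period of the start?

Over the interval, μ = 11 × 0.75 = 8.25 (a 45-minute period = 0.75 hours).
The ninth arrival falls in the interval iff at least 9 events occur there: P(S_9 ≤ t) = P(N ≥ 9) = 1 − P(N ≤ 8) ≈ 0.4423.

0.4423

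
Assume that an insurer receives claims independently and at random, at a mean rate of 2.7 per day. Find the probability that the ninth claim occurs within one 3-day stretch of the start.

0.4214

Over the interval, μ = 2.7 × 3 = 8.1 (a 3-day stretch = 3 days).
The ninth arrival falls in the interval iff at least 9 events occur there: P(S_9 ≤ t) = P(N ≥ 9) = 1 − P(N ≤ 8) ≈ 0.4214.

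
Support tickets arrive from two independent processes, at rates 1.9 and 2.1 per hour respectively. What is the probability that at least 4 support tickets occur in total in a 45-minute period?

0.3528

Independent Poisson processes superpose: combined rate λ = 1.9 + 2.1 = 4 per hour.
Over the interval, μ = 4 × 0.75 = 3 (a 45-minute period = 0.75 hours).
P(N ≥ 4) = 1 − P(N ≤ 3) ≈ 0.3528.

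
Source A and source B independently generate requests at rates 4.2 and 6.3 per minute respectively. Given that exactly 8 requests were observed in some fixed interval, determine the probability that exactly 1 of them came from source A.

Given the total, each event is independently from source A with probability p = λ_A/(λ_A+λ_B) = 4.2/10.5 = 0.4000.
So K ~ Binomial(8, 4.2/10.5): P(K = 1) = C(8,1) · (4.2/10.5)^1 · (6.3/10.5)^7 ≈ 0.0896.

0.0896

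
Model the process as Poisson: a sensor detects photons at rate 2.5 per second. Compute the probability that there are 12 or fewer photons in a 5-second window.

0.5190

Over the interval, μ = 2.5 × 5 = 12.5 (a 5-second window = 5 seconds).
P(N ≤ 12) = Σ_{j=0}^{12} e^(−μ) μ^j/j! ≈ 0.5190.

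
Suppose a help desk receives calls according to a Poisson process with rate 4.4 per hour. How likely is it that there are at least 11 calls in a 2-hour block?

0.2706

Over the interval, μ = 4.4 × 2 = 8.8 (a 2-hour block = 2 hours).
P(N ≥ 11) = 1 − P(N ≤ 10) = 1 − Σ_{j=0}^{10} e^(−μ) μ^j/j! ≈ 0.2706.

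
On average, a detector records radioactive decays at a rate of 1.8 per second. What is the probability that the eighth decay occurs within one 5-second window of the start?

Over the interval, μ = 1.8 × 5 = 9 (a 5-second window = 5 seconds).
The eighth arrival falls in the interval iff at least 8 events occur there: P(S_8 ≤ t) = P(N ≥ 8) = 1 − P(N ≤ 7) ≈ 0.6761.

0.6761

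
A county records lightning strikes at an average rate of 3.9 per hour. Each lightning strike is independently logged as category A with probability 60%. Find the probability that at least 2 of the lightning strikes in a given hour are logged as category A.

0.6783

Thinning: the lightning strikes that are logged as category A themselves form a Poisson process with rate 0.6 × 3.9 = 2.34 per hour.
So μ = 2.34.
P(N ≥ 2) = 1 − P(N ≤ 1) ≈ 0.6783.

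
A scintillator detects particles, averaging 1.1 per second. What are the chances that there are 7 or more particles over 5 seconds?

0.3140

Over the interval, μ = 1.1 × 5 = 5.5 (5 seconds).
P(N ≥ 7) = 1 − P(N ≤ 6) = 1 − Σ_{j=0}^{6} e^(−μ) μ^j/j! ≈ 0.3140.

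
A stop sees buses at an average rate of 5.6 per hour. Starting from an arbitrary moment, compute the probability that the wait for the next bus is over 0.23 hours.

The wait for the next event is exponential with rate λ = 5.6 per hour.
P(T > 0.23) = e^(−λt) = e^(−5.6 × 0.23) = e^(−1.288) ≈ 0.2758.

0.2758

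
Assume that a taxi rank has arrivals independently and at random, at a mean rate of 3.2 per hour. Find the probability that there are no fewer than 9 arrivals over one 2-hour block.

0.1967

Over the interval, μ = 3.2 × 2 = 6.4 (a 2-hour block = 2 hours).
P(N ≥ 9) = 1 − P(N ≤ 8) = 1 − Σ_{j=0}^{8} e^(−μ) μ^j/j! ≈ 0.1967.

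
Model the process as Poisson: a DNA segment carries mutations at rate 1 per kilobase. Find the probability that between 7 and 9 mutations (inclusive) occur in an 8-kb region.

Over the interval, μ = 1 × 8 = 8 (an 8-kb region = 8 kilobases).
P(7 ≤ N ≤ 9) = Σ_{j=7}^{9} e^(−8) · 8^j/j! ≈ 0.4032.

0.4032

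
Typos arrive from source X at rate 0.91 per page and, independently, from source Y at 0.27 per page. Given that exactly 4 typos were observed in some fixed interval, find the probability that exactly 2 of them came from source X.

Given the total, each event is independently from source X with probability p = λ_X/(λ_X+λ_Y) = 0.91/1.18 ≈ 0.7712.
So K ~ Binomial(4, 0.91/1.18): P(K = 2) = C(4,2) · (0.91/1.18)^2 · (0.27/1.18)^2 ≈ 0.1868.

0.1868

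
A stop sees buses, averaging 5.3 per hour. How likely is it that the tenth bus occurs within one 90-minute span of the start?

0.2772

Over the interval, μ = 5.3 × 1.5 = 7.95 (a 90-minute span = 1.5 hours).
The tenth arrival falls in the interval iff at least 10 events occur there: P(S_10 ≤ t) = P(N ≥ 10) = 1 − P(N ≤ 9) ≈ 0.2772.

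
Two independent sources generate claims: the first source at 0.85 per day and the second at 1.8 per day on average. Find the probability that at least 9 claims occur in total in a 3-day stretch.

Independent Poisson processes superpose: combined rate λ = 0.85 + 1.8 = 2.65 per day.
Over the interval, μ = 2.65 × 3 = 7.95 (a 3-day stretch = 3 days).
P(N ≥ 9) = 1 − P(N ≤ 8) ≈ 0.4005.

0.4005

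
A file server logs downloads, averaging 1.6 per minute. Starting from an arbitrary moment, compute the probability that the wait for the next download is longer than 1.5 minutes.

The wait for the next event is exponential with rate λ = 1.6 per minute.
P(T > 1.5) = e^(−λt) = e^(−1.6 × 1.5) = e^(−2.4) ≈ 0.0907.

0.0907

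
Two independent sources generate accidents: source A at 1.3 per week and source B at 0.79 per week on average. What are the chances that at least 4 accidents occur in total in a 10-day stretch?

Independent Poisson processes superpose: combined rate λ = 1.3 + 0.79 = 2.09 per week.
Over the interval, μ = 2.09 × 10/7 ≈ 2.98571 (a 10-day stretch = 10/7 weeks).
P(N ≥ 4) = 1 − P(N ≤ 3) ≈ 0.3496.

0.3496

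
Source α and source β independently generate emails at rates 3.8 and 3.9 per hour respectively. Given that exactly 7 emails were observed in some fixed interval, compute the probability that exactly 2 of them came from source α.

Given the total, each event is independently from source α with probability p = λ_α/(λ_α+λ_β) = 3.8/7.7 ≈ 0.4935.
So K ~ Binomial(7, 3.8/7.7): P(K = 2) = C(7,2) · (3.8/7.7)^2 · (3.9/7.7)^5 ≈ 0.1705.

0.1705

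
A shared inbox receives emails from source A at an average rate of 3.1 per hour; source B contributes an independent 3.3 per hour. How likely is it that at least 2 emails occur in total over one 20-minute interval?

Independent Poisson processes superpose: combined rate λ = 3.1 + 3.3 = 6.4 per hour.
Over the interval, μ = 6.4 × 1/3 ≈ 2.13333 (a 20-minute interval = 1/3 hours).
P(N ≥ 2) = 1 − P(N ≤ 1) ≈ 0.6289.

0.6289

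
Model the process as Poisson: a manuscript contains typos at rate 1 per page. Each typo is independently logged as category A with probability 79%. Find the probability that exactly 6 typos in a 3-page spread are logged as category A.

0.0230

Thinning: the typos that are logged as category A themselves form a Poisson process with rate 0.79 × 1 = 0.79 per page.
Over the interval, μ = 0.79 × 3 = 2.37 (a 3-page spread = 3 pages).
P(N = 6) = e^(−2.37) · 2.37^6/6! ≈ 0.0230.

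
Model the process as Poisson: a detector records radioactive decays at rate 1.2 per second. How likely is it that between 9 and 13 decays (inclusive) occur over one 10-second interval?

Over the interval, μ = 1.2 × 10 = 12 (a 10-second interval = 10 seconds).
P(9 ≤ N ≤ 13) = Σ_{j=9}^{13} e^(−12) · 12^j/j! ≈ 0.5265.

0.5265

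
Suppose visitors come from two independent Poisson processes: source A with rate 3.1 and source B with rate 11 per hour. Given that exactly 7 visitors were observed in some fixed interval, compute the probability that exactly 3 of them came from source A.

0.1378

Given the total, each event is independently from source A with probability p = λ_A/(λ_A+λ_B) = 3.1/14.1 ≈ 0.2199.
So K ~ Binomial(7, 3.1/14.1): P(K = 3) = C(7,3) · (3.1/14.1)^3 · (11/14.1)^4 ≈ 0.1378.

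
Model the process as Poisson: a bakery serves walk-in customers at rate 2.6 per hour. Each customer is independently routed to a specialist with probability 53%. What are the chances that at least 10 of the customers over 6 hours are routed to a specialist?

0.3171

Thinning: the customers that are routed to a specialist themselves form a Poisson process with rate 0.53 × 2.6 = 1.378 per hour.
Over the interval, μ = 1.378 × 6 = 8.268 (6 hours).
P(N ≥ 10) = 1 − P(N ≤ 9) ≈ 0.3171.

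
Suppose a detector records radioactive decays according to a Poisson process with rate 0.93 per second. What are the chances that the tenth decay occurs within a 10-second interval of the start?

0.4521

Over the interval, μ = 0.93 × 10 = 9.3 (a 10-second interval = 10 seconds).
The tenth arrival falls in the interval iff at least 10 events occur there: P(S_10 ≤ t) = P(N ≥ 10) = 1 − P(N ≤ 9) ≈ 0.4521.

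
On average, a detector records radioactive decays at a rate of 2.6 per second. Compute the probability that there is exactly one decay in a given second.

0.1931

With mean μ = 2.6 per second,
P(N = 1) = e^(−μ) μ^1/1! = e^(−2.6) · 2.6^1/1 ≈ 0.1931.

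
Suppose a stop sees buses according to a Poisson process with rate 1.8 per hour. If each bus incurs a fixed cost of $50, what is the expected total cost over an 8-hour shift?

E[N] = 1.8 × 8 = 14.4 (an 8-hour shift = 8 hours); E[cost] = 14.4 × $50 = $720.

$720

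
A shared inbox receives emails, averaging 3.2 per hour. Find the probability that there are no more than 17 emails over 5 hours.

Over the interval, μ = 3.2 × 5 = 16 (5 hours).
P(N ≤ 17) = Σ_{j=0}^{17} e^(−μ) μ^j/j! ≈ 0.6593.

0.6593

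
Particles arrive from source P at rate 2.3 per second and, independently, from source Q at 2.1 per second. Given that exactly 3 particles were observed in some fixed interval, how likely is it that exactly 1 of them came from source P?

0.3572

Given the total, each event is independently from source P with probability p = λ_P/(λ_P+λ_Q) = 2.3/4.4 ≈ 0.5227.
So K ~ Binomial(3, 2.3/4.4): P(K = 1) = C(3,1) · (2.3/4.4)^1 · (2.1/4.4)^2 ≈ 0.3572.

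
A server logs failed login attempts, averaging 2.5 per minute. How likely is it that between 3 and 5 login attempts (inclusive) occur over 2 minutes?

0.4913

Over the interval, μ = 2.5 × 2 = 5 (2 minutes).
P(3 ≤ N ≤ 5) = Σ_{j=3}^{5} e^(−5) · 5^j/j! ≈ 0.4913.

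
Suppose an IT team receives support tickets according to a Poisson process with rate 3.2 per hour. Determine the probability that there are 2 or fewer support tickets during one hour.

With mean μ = 3.2 per hour,
P(N ≤ 2) = Σ_{j=0}^{2} e^(−μ) μ^j/j! ≈ 0.3799.

0.3799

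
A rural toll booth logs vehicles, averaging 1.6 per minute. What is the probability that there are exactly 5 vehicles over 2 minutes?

Over the interval, μ = 1.6 × 2 = 3.2 (2 minutes).
P(N = 5) = e^(−μ) μ^5/5! = e^(−3.2) · 3.2^5/120 ≈ 0.1140.

0.1140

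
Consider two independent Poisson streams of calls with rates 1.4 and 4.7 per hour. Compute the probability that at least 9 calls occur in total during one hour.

0.1633

Independent Poisson processes superpose: combined rate λ = 1.4 + 4.7 = 6.1 per hour.
So μ = 6.1.
P(N ≥ 9) = 1 − P(N ≤ 8) ≈ 0.1633.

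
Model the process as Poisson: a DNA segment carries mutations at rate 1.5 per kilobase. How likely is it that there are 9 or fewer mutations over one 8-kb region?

Over the interval, μ = 1.5 × 8 = 12 (an 8-kb region = 8 kilobases).
P(N ≤ 9) = Σ_{j=0}^{9} e^(−μ) μ^j/j! ≈ 0.2424.

0.2424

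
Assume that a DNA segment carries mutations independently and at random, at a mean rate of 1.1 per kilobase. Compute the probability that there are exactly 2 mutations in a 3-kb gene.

0.2008

Over the interval, μ = 1.1 × 3 = 3.3 (a 3-kb gene = 3 kilobases).
P(N = 2) = e^(−μ) μ^2/2! = e^(−3.3) · 3.3^2/2 ≈ 0.2008.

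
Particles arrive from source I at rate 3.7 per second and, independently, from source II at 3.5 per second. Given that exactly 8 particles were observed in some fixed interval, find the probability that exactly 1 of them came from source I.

0.0264

Given the total, each event is independently from source I with probability p = λ_I/(λ_I+λ_II) = 3.7/7.2 ≈ 0.5139.
So K ~ Binomial(8, 3.7/7.2): P(K = 1) = C(8,1) · (3.7/7.2)^1 · (3.5/7.2)^7 ≈ 0.0264.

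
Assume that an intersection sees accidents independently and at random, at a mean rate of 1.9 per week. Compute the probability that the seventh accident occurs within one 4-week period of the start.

0.6354

Over the interval, μ = 1.9 × 4 = 7.6 (a 4-week period = 4 weeks).
The seventh arrival falls in the interval iff at least 7 events occur there: P(S_7 ≤ t) = P(N ≥ 7) = 1 − P(N ≤ 6) ≈ 0.6354.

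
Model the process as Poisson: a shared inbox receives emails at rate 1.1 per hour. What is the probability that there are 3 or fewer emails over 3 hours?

0.5803

Over the interval, μ = 1.1 × 3 = 3.3 (3 hours).
P(N ≤ 3) = Σ_{j=0}^{3} e^(−μ) μ^j/j! ≈ 0.5803.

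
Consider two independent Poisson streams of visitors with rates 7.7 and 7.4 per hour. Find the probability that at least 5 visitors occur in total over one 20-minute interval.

Independent Poisson processes superpose: combined rate λ = 7.7 + 7.4 = 15.1 per hour.
Over the interval, μ = 15.1 × 1/3 ≈ 5.03333 (a 20-minute interval = 1/3 hours).
P(N ≥ 5) = 1 − P(N ≤ 4) ≈ 0.5653.

0.5653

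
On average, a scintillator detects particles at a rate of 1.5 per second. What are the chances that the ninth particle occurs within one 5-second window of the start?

0.3380

Over the interval, μ = 1.5 × 5 = 7.5 (a 5-second window = 5 seconds).
The ninth arrival falls in the interval iff at least 9 events occur there: P(S_9 ≤ t) = P(N ≥ 9) = 1 − P(N ≤ 8) ≈ 0.3380.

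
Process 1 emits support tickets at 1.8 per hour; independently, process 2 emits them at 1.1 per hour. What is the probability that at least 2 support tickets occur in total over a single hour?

0.7854

Independent Poisson processes superpose: combined rate λ = 1.8 + 1.1 = 2.9 per hour.
So μ = 2.9.
P(N ≥ 2) = 1 − P(N ≤ 1) ≈ 0.7854.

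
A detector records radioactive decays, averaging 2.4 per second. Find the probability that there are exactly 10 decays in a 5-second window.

Over the interval, μ = 2.4 × 5 = 12 (a 5-second window = 5 seconds).
P(N = 10) = e^(−μ) μ^10/10! = e^(−12) · 12^10/3628800 ≈ 0.1048.

0.1048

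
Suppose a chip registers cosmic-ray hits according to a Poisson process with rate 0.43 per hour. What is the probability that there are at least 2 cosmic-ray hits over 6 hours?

0.7287

Over the interval, μ = 0.43 × 6 = 2.58 (6 hours).
P(N ≥ 2) = 1 − P(N ≤ 1) = 1 − Σ_{j=0}^{1} e^(−μ) μ^j/j! ≈ 0.7287.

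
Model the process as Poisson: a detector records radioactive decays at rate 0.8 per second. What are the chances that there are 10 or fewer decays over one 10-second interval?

Over the interval, μ = 0.8 × 10 = 8 (a 10-second interval = 10 seconds).
P(N ≤ 10) = Σ_{j=0}^{10} e^(−μ) μ^j/j! ≈ 0.8159.

0.8159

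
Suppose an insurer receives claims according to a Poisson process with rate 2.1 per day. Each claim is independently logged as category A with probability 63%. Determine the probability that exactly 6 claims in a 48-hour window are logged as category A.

Thinning: the claims that are logged as category A themselves form a Poisson process with rate 0.63 × 2.1 = 1.323 per day.
Over the interval, μ = 1.323 × 2 = 2.646 (a 48-hour window = 2 days).
P(N = 6) = e^(−2.646) · 2.646^6/6! ≈ 0.0338.

0.0338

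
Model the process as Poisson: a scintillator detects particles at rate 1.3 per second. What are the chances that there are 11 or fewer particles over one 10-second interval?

Over the interval, μ = 1.3 × 10 = 13 (a 10-second interval = 10 seconds).
P(N ≤ 11) = Σ_{j=0}^{11} e^(−μ) μ^j/j! ≈ 0.3532.

0.3532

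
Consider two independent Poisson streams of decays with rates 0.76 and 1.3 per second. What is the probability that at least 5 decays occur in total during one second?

Independent Poisson processes superpose: combined rate λ = 0.76 + 1.3 = 2.06 per second.
So μ = 2.06.
P(N ≥ 5) = 1 − P(N ≤ 4) ≈ 0.0582.

0.0582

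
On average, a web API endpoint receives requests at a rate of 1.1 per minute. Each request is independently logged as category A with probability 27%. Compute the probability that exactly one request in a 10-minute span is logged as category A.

0.1524

Thinning: the requests that are logged as category A themselves form a Poisson process with rate 0.27 × 1.1 = 0.297 per minute.
Over the interval, μ = 0.297 × 10 = 2.97 (a 10-minute span = 10 minutes).
P(N = 1) = e^(−2.97) · 2.97^1/1! ≈ 0.1524.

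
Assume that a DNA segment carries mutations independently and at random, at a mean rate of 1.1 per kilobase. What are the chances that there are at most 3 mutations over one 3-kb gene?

0.5803

Over the interval, μ = 1.1 × 3 = 3.3 (a 3-kb gene = 3 kilobases).
P(N ≤ 3) = Σ_{j=0}^{3} e^(−μ) μ^j/j! ≈ 0.5803.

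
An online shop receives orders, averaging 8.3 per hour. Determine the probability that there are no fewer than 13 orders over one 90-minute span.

Over the interval, μ = 8.3 × 1.5 = 12.45 (a 90-minute span = 1.5 hours).
P(N ≥ 13) = 1 − P(N ≤ 12) = 1 − Σ_{j=0}^{12} e^(−μ) μ^j/j! ≈ 0.4754.

0.4754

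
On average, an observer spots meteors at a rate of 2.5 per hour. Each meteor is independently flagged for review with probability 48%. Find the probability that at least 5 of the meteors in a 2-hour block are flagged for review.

0.0959

Thinning: the meteors that are flagged for review themselves form a Poisson process with rate 0.48 × 2.5 = 1.2 per hour.
Over the interval, μ = 1.2 × 2 = 2.4 (a 2-hour block = 2 hours).
P(N ≥ 5) = 1 − P(N ≤ 4) ≈ 0.0959.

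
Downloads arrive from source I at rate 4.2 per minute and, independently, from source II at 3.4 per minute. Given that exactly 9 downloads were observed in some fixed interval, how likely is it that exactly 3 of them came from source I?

0.1137

Given the total, each event is independently from source I with probability p = λ_I/(λ_I+λ_II) = 4.2/7.6 ≈ 0.5526.
So K ~ Binomial(9, 4.2/7.6): P(K = 3) = C(9,3) · (4.2/7.6)^3 · (3.4/7.6)^6 ≈ 0.1137.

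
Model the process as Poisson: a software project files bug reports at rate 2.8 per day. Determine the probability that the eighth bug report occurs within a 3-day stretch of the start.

Over the interval, μ = 2.8 × 3 = 8.4 (a 3-day stretch = 3 days).
The eighth arrival falls in the interval iff at least 8 events occur there: P(S_8 ≤ t) = P(N ≥ 8) = 1 − P(N ≤ 7) ≈ 0.6013.

0.6013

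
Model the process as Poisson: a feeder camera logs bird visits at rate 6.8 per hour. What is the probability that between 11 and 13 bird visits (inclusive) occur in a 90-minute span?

0.2914

Over the interval, μ = 6.8 × 1.5 = 10.2 (a 90-minute span = 1.5 hours).
P(11 ≤ N ≤ 13) = Σ_{j=11}^{13} e^(−10.2) · 10.2^j/j! ≈ 0.2914.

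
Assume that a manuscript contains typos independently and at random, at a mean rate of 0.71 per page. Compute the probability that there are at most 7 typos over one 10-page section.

Over the interval, μ = 0.71 × 10 = 7.1 (a 10-page section = 10 pages).
P(N ≤ 7) = Σ_{j=0}^{7} e^(−μ) μ^j/j! ≈ 0.5838.

0.5838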